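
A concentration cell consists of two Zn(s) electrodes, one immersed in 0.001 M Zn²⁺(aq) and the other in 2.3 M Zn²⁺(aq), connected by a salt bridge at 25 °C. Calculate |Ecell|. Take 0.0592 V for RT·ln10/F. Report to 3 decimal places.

For a concentration cell E°cell = 0, since both electrodes use the same couple.
The compartment with the higher Zn²⁺(aq) concentration (2.3 M) acts as the cathode; ions are reduced there and produced at the dilute (0.001 M) anode.
With n = 2, Ecell = −(0.0592/2)·log([dilute]/[conc]) = −(0.0592/2)·log(0.001/2.3) = +0.100 V.

0.100 V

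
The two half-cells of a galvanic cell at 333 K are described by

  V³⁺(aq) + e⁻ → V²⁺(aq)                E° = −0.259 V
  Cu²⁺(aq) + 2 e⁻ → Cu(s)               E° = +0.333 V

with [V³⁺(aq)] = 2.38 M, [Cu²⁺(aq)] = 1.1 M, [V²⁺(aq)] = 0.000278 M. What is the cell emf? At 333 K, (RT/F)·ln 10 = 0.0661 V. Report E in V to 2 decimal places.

Cu²⁺/Cu is reduced (cathode, E° = +0.333 V) and V³⁺/V²⁺ is oxidized (anode).
E°cell = E°cat − E°an = +0.333 − (−0.259) = +0.592 V; n = 2.
The balanced reaction is Cu²⁺(aq) + 2 V²⁺(aq) → Cu(s) + 2 V³⁺(aq), so Q = [V³⁺(aq)]^2 / ([Cu²⁺(aq)]·[V²⁺(aq)]^2) = 6.66×10^7 and log Q = 7.824.
E = E° − (0.0661/n)·log Q = +0.592 − (0.0661/2)(7.824) = +0.33 V.

+0.33 V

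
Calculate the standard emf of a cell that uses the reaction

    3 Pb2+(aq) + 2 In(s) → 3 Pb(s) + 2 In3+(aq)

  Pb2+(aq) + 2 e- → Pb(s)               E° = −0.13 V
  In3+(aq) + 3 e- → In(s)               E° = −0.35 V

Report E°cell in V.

In the reaction as written, Pb2+(aq) is reduced (cathode) and In3+(aq) is produced by oxidation at the anode.
E°cell = E°(cathode) − E°(anode) = −0.13 − (−0.35) = +0.22 V.
The positive value indicates the reaction is spontaneous as written.

+0.22 V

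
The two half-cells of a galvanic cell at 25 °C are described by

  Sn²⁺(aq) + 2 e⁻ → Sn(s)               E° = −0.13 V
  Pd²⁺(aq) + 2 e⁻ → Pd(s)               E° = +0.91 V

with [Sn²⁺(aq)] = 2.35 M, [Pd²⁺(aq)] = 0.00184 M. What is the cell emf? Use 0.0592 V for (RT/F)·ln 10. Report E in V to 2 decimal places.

+0.95 V

Pd²⁺/Pd is reduced (cathode, E° = +0.91 V) and Sn²⁺/Sn is oxidized (anode).
E°cell = +0.91 − (−0.13) = +1.04 V, with n = 2 electrons transferred.
Balancing gives Pd²⁺(aq) + Sn(s) → Pd(s) + Sn²⁺(aq); hence Q = [Sn²⁺(aq)] / [Pd²⁺(aq)] = 1.28×10^3 (log Q = 3.106).
By the Nernst equation, E = +1.04 − (0.0592/2)·(3.106) = +0.95 V.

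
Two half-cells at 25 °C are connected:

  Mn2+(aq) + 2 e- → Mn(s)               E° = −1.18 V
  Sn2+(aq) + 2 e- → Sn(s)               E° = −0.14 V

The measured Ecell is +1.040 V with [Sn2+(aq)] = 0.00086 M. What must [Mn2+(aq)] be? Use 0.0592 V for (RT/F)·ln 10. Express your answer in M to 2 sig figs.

0.00086 M

Sn²⁺/Sn is the cathode (higher E°); E°cell = −0.14 − (−1.18) = +1.04 V with n = 2.
Since E = E° − (0.0592/n)·log Q, log Q = n(E° − E)/0.0592 = 0.000.
For Sn2+(aq) + Mn(s) → Sn(s) + Mn2+(aq), the reaction quotient is Q = [Mn2+(aq)] / [Sn2+(aq)].
Isolating [Mn2+(aq)] in Q = 10^{0.000} yields log [Mn2+(aq)] = −3.066, i.e. 0.00086 M.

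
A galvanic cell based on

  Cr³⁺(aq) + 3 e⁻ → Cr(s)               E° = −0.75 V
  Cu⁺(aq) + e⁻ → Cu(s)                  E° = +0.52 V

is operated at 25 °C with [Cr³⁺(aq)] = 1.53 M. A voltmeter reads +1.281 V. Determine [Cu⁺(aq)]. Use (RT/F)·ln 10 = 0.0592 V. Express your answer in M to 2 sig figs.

1.8 M

Cu⁺/Cu is the cathode (higher E°); E°cell = +0.52 − (−0.75) = +1.27 V with n = 3.
Since E = E° − (0.0592/n)·log Q, log Q = n(E° − E)/0.0592 = −0.557.
Balancing electrons gives 3 Cu⁺(aq) + Cr(s) → 3 Cu(s) + Cr³⁺(aq); thus Q = [Cr³⁺(aq)] / [Cu⁺(aq)]^3.
Isolating [Cu⁺(aq)] in Q = 10^{−0.557} yields log [Cu⁺(aq)] = 0.247, i.e. 1.8 M.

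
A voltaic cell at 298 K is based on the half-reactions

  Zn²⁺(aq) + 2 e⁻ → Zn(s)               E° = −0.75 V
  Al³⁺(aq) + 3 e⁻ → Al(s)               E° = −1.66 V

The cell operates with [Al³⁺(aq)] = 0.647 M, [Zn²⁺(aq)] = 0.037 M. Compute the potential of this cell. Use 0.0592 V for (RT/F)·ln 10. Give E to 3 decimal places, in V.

Zn²⁺/Zn is reduced (cathode, E° = −0.75 V) and Al³⁺/Al is oxidized (anode).
E°cell = −0.75 − (−1.66) = +0.91 V, with n = 6 electrons transferred.
For the overall reaction 3 Zn²⁺(aq) + 2 Al(s) → 3 Zn(s) + 2 Al³⁺(aq), Q = [Al³⁺(aq)]^2 / [Zn²⁺(aq)]^3 = 8.26×10^3, giving log Q = 3.917.
Applying E = E° − (RT ln10/nF)·log Q gives +0.91 − (0.0592/6)(3.917) = +0.871 V.

+0.871 V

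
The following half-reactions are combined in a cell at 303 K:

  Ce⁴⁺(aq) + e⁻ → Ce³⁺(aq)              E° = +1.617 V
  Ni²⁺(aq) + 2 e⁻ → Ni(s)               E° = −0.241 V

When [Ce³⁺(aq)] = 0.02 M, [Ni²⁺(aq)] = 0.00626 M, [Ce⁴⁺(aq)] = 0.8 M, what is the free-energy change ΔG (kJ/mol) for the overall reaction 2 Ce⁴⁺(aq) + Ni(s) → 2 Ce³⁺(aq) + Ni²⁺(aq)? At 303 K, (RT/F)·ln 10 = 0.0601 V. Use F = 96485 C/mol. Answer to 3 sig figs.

−390 kJ/mol

The standard cell potential is +1.617 − (−0.241) = +1.858 V, with n = 2 electrons in the balanced equation.
Here Q = ([Ce³⁺(aq)]^2·[Ni²⁺(aq)]) / [Ce⁴⁺(aq)]^2 = 3.91×10^−6 (log Q = −5.408), giving E = +1.858 − (0.0601/2)·(−5.408) = +2.0205 V.
ΔG = −nFE = −(2)(96485)(+2.0205) J/mol = −390 kJ/mol.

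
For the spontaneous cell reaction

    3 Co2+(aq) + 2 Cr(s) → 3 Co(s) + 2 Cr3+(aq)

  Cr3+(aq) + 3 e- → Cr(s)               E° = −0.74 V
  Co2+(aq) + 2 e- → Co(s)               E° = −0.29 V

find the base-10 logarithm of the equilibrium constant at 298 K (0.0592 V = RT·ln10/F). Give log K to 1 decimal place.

log K = 45.6

The Co²⁺/Co couple is reduced (cathode); E°cell = −0.29 − (−0.74) = +0.45 V with n = 6.
At equilibrium E = 0, so log K = nE°cell / 0.0592 = (6)(+0.45) / 0.0592 = 45.6.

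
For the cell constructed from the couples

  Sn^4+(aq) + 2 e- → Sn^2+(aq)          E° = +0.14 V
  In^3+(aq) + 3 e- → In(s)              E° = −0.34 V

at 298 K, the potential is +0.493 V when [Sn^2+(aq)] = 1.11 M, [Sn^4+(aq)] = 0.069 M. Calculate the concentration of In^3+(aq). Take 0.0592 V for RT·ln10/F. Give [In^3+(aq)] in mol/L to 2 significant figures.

0.0034 M

Sn⁴⁺/Sn²⁺ is the cathode (higher E°); E°cell = +0.14 − (−0.34) = +0.48 V with n = 6.
Since E = E° − (0.0592/n)·log Q, log Q = n(E° − E)/0.0592 = −1.318.
Balancing electrons gives 3 Sn^4+(aq) + 2 In(s) → 3 Sn^2+(aq) + 2 In^3+(aq); thus Q = ([Sn^2+(aq)]^3·[In^3+(aq)]^2) / [Sn^4+(aq)]^3.
Isolating [In^3+(aq)] in Q = 10^{−1.318} yields log [In^3+(aq)] = −2.469, i.e. 0.0034 M.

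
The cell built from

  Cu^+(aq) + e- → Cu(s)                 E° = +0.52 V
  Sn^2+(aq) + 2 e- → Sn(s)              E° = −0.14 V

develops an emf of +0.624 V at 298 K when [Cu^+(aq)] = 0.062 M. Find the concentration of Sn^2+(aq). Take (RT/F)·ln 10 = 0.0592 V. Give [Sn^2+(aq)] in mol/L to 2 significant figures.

0.063 M

Cu⁺/Cu is the cathode (higher E°); E°cell = +0.52 − (−0.14) = +0.66 V with n = 2.
Since E = E° − (0.0592/n)·log Q, log Q = n(E° − E)/0.0592 = 1.216.
The balanced reaction is 2 Cu^+(aq) + Sn(s) → 2 Cu(s) + Sn^2+(aq), so Q = [Sn^2+(aq)] / [Cu^+(aq)]^2.
Substituting the known concentrations and solving, log [Sn^2+(aq)] = −1.199 and [Sn^2+(aq)] = 0.063 M.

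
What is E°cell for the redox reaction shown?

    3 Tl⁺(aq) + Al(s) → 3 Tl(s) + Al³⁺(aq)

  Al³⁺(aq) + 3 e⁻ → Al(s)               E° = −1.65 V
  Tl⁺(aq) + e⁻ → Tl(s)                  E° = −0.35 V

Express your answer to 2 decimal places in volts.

+1.30 V

Tl⁺(aq) gains electrons, so the Tl⁺/Tl couple is the cathode; the Al³⁺/Al couple is the anode.
E°cell = E°(cathode) − E°(anode) = −0.35 − (−1.65) = +1.30 V.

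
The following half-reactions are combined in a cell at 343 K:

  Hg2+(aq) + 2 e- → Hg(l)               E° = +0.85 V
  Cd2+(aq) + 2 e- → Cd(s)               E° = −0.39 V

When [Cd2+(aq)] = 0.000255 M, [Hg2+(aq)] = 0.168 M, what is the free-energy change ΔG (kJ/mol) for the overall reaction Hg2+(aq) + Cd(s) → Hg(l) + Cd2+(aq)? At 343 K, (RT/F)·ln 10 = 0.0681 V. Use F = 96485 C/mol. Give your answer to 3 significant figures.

E°cell = +0.85 − (−0.39) = +1.24 V; the balanced reaction transfers n = 2 electrons.
Here Q = [Cd2+(aq)] / [Hg2+(aq)] = 0.00152 (log Q = −2.819), giving E = +1.24 − (0.0681/2)·(−2.819) = +1.3360 V.
Then ΔG = −nFE = −2 × 96485 × +1.3360 J/mol = −258 kJ/mol.

−258 kJ/mol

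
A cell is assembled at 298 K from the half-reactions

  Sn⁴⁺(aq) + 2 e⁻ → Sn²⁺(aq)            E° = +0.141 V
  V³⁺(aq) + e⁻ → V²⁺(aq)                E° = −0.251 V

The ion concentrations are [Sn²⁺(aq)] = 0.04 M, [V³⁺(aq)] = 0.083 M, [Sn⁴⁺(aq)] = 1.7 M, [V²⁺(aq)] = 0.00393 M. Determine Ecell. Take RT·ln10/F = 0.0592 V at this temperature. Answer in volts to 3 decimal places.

Sn⁴⁺/Sn²⁺ is reduced (cathode, E° = +0.141 V) and V³⁺/V²⁺ is oxidized (anode).
The standard potential is +0.141 − (−0.251) = +0.392 V and the balanced reaction transfers n = 2 electrons.
Balancing gives Sn⁴⁺(aq) + 2 V²⁺(aq) → Sn²⁺(aq) + 2 V³⁺(aq); hence Q = ([Sn²⁺(aq)]·[V³⁺(aq)]^2) / ([Sn⁴⁺(aq)]·[V²⁺(aq)]^2) = 10.5 (log Q = 1.021).
Applying E = E° − (RT ln10/nF)·log Q gives +0.392 − (0.0592/2)(1.021) = +0.362 V.

+0.362 V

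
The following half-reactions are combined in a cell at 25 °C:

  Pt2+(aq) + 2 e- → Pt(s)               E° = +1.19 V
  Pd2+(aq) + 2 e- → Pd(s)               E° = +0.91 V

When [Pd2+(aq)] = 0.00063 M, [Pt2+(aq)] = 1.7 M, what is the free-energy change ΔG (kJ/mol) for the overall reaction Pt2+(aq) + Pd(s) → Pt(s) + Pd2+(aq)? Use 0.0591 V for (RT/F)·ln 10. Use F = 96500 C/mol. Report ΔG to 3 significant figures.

−73.6 kJ/mol

The standard cell potential is +1.19 − (+0.91) = +0.28 V, with n = 2 electrons in the balanced equation.
Q = [Pd2+(aq)] / [Pt2+(aq)] = 0.000371, so log Q = −3.431 and E = +0.28 − (0.0591/2)(−3.431) = +0.3814 V.
Finally ΔG = −nFE = −(2)(96500 C/mol)(+0.3814 V) = −73.6 kJ/mol.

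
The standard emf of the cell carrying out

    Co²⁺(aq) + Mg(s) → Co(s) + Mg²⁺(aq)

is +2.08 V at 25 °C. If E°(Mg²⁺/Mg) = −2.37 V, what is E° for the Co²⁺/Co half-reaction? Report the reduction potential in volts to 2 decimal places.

−0.29 V

In the reaction as written the Co²⁺/Co couple is reduced (cathode) and Mg²⁺/Mg is oxidized (anode), so E°cell = E°(Co²⁺/Co) − E°(Mg²⁺/Mg).
E°(Co²⁺/Co) = E°cell + E°(anode) = +2.08 + (−2.37) = −0.29 V.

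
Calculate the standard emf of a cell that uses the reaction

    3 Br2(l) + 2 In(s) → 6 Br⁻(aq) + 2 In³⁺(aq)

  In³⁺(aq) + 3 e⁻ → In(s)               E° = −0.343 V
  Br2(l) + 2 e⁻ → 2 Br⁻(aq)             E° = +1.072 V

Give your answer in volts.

Br2(l) gains electrons, so the Br₂/Br⁻ couple is the cathode; the In³⁺/In couple is the anode.
E°cell = E°(cathode) − E°(anode) = +1.072 − (−0.343) = +1.415 V.

+1.415 V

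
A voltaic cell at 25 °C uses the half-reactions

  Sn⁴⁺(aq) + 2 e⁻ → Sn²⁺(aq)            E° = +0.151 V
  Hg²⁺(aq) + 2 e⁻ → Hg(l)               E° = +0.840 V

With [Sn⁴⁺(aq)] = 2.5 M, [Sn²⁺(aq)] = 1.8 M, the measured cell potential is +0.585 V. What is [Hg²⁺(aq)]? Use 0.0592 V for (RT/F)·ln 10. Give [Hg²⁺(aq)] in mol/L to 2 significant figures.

0.00043 M

The Hg²⁺/Hg couple has the larger reduction potential, so it is the cathode: E°cell = +0.840 − (+0.151) = +0.689 V and n = 2.
Rearranging E = E° − (0.0592/n)·log Q gives log Q = 2(+0.689 − (+0.585))/0.0592 = 3.514.
The balanced reaction is Hg²⁺(aq) + Sn²⁺(aq) → Hg(l) + Sn⁴⁺(aq), so Q = [Sn⁴⁺(aq)] / ([Hg²⁺(aq)]·[Sn²⁺(aq)]).
Substituting the known concentrations and solving, log [Hg²⁺(aq)] = −3.371 and [Hg²⁺(aq)] = 0.00043 M.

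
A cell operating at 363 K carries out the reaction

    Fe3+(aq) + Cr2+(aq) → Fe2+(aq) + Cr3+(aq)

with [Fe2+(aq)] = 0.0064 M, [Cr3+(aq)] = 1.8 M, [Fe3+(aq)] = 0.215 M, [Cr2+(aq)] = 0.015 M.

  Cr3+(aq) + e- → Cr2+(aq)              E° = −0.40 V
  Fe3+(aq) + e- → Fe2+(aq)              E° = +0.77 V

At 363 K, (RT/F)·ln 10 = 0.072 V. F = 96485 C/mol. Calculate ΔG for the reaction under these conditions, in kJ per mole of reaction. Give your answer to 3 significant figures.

The standard cell potential is +0.77 − (−0.40) = +1.17 V, with n = 1 electron in the balanced equation.
Q = ([Fe2+(aq)]·[Cr3+(aq)]) / ([Fe3+(aq)]·[Cr2+(aq)]) = 3.57, so log Q = 0.553 and E = +1.17 − (0.072/1)(0.553) = +1.1302 V.
Finally ΔG = −nFE = −(1)(96485 C/mol)(+1.1302 V) = −109 kJ/mol.

−109 kJ/mol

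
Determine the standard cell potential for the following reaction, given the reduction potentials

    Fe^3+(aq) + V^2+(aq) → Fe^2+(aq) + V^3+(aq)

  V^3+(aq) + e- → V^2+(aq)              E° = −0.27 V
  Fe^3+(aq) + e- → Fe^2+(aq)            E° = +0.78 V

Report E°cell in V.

In the reaction as written, Fe^3+(aq) is reduced (cathode) and V^3+(aq) is produced by oxidation at the anode.
E°cell = E°(cathode) − E°(anode) = +0.78 − (−0.27) = +1.05 V.
The positive value indicates the reaction is spontaneous as written.

+1.05 V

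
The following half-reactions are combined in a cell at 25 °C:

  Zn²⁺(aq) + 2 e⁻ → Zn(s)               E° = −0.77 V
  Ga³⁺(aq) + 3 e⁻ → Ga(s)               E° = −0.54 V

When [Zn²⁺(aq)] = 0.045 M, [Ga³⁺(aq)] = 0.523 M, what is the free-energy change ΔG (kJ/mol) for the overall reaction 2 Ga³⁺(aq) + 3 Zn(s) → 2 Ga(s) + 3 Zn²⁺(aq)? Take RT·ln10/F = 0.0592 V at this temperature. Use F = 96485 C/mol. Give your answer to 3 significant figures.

The standard cell potential is −0.54 − (−0.77) = +0.23 V, with n = 6 electrons in the balanced equation.
Q = [Zn²⁺(aq)]^3 / [Ga³⁺(aq)]^2 = 0.000333, so log Q = −3.477 and E = +0.23 − (0.0592/6)(−3.477) = +0.2643 V.
ΔG = −nFE = −(6)(96485)(+0.2643) J/mol = −153 kJ/mol.

−153 kJ/mol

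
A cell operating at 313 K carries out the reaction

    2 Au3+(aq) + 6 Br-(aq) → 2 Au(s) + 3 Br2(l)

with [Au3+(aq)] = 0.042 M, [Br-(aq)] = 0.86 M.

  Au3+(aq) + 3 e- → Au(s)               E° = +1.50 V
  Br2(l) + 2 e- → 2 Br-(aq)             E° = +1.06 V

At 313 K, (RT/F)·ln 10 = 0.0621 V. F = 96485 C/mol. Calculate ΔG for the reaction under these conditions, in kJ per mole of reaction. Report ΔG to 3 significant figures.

With Au³⁺/Au reduced at the cathode, E°cell = +1.50 − (+1.06) = +0.44 V and n = 6.
The reaction quotient is 1 / ([Au3+(aq)]^2·[Br-(aq)]^6) = 1.4×10^3; by Nernst, E = +0.44 − (0.0621/6)(3.147) = +0.4074 V.
Finally ΔG = −nFE = −(6)(96485 C/mol)(+0.4074 V) = −236 kJ/mol.

−236 kJ/mol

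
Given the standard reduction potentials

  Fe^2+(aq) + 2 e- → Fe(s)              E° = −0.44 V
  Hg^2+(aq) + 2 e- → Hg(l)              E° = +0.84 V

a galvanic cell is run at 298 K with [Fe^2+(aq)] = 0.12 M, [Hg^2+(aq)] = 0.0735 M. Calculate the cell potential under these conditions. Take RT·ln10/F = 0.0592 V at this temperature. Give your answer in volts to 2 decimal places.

Hg²⁺/Hg is reduced (cathode, E° = +0.84 V) and Fe²⁺/Fe is oxidized (anode).
E°cell = +0.84 − (−0.44) = +1.28 V, with n = 2 electrons transferred.
Balancing gives Hg^2+(aq) + Fe(s) → Hg(l) + Fe^2+(aq); hence Q = [Fe^2+(aq)] / [Hg^2+(aq)] = 1.63 (log Q = 0.213).
By the Nernst equation, E = +1.28 − (0.0592/2)·(0.213) = +1.27 V.

+1.27 V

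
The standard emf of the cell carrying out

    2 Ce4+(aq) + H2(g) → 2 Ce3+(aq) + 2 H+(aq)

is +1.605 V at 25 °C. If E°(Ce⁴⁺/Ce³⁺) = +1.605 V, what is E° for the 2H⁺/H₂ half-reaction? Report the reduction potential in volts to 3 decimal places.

In the reaction as written the Ce⁴⁺/Ce³⁺ couple is reduced (cathode) and 2H⁺/H₂ is oxidized (anode), so E°cell = E°(Ce⁴⁺/Ce³⁺) − E°(2H⁺/H₂).
E°(2H⁺/H₂) = E°(cathode) − E°cell = +1.605 − (+1.605) = +0.000 V.

+0.000 V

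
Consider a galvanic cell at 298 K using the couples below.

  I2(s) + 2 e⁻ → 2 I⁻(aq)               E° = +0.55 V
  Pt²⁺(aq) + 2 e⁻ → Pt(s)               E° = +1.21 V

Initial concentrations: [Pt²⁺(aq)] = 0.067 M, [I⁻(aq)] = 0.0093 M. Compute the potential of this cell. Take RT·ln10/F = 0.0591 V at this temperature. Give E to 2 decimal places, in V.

+0.51 V

Pt²⁺/Pt is reduced (cathode, E° = +1.21 V) and I₂/I⁻ is oxidized (anode).
E°cell = +1.21 − (+0.55) = +0.66 V, with n = 2 electrons transferred.
Balancing gives Pt²⁺(aq) + 2 I⁻(aq) → Pt(s) + I2(s); hence Q = 1 / ([Pt²⁺(aq)]·[I⁻(aq)]^2) = 1.73×10^5 (log Q = 5.237).
E = E° − (0.0591/n)·log Q = +0.66 − (0.0591/2)(5.237) = +0.51 V.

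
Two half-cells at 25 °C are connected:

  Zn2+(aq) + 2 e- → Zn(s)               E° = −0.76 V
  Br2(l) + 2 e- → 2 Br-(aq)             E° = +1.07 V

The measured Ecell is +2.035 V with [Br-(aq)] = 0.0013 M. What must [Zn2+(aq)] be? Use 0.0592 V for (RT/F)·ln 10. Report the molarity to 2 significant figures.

0.070 M

The Br₂/Br⁻ couple has the larger reduction potential, so it is the cathode: E°cell = +1.07 − (−0.76) = +1.83 V and n = 2.
Since E = E° − (0.0592/n)·log Q, log Q = n(E° − E)/0.0592 = −6.926.
Balancing electrons gives Br2(l) + Zn(s) → 2 Br-(aq) + Zn2+(aq); thus Q = [Br-(aq)]^2·[Zn2+(aq)].
Substituting the known concentrations and solving, log [Zn2+(aq)] = −1.154 and [Zn2+(aq)] = 0.070 M.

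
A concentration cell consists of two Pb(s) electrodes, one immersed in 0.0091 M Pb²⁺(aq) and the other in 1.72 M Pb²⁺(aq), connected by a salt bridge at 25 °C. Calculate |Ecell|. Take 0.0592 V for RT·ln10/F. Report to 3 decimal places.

0.067 V

For a concentration cell E°cell = 0, since both electrodes use the same couple.
The compartment with the higher Pb²⁺(aq) concentration (1.72 M) acts as the cathode; ions are reduced there and produced at the dilute (0.0091 M) anode.
With n = 2, Ecell = −(0.0592/2)·log([dilute]/[conc]) = −(0.0592/2)·log(0.0091/1.72) = +0.067 V.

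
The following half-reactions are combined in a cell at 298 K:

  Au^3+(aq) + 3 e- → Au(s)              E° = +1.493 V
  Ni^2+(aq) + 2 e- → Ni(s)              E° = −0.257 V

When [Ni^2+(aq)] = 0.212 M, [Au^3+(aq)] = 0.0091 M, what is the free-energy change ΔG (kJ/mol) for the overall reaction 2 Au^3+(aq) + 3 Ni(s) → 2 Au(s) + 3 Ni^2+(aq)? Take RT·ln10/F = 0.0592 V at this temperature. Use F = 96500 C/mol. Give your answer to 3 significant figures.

−1000 kJ/mol

The standard cell potential is +1.493 − (−0.257) = +1.750 V, with n = 6 electrons in the balanced equation.
Q = [Ni^2+(aq)]^3 / [Au^3+(aq)]^2 = 115, so log Q = 2.061 and E = +1.750 − (0.0592/6)(2.061) = +1.7297 V.
Then ΔG = −nFE = −6 × 96500 × +1.7297 J/mol = −1000 kJ/mol.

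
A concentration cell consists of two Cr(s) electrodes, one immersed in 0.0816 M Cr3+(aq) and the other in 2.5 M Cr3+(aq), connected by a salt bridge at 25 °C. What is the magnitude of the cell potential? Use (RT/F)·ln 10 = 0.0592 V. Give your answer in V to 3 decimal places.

For a concentration cell E°cell = 0, since both electrodes use the same couple.
The compartment with the higher Cr3+(aq) concentration (2.5 M) acts as the cathode; ions are reduced there and produced at the dilute (0.0816 M) anode.
With n = 3, Ecell = −(0.0592/3)·log([dilute]/[conc]) = −(0.0592/3)·log(0.0816/2.5) = +0.029 V.

0.029 V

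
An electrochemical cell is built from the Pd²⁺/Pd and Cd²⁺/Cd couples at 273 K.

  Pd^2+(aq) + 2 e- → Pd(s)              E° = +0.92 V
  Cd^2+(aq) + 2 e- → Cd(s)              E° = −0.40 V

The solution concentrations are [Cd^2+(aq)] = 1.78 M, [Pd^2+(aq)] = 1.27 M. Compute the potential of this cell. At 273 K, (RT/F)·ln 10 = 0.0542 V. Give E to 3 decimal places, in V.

+1.316 V

Pd²⁺/Pd is reduced (cathode, E° = +0.92 V) and Cd²⁺/Cd is oxidized (anode).
E°cell = +0.92 − (−0.40) = +1.32 V, with n = 2 electrons transferred.
The balanced reaction is Pd^2+(aq) + Cd(s) → Pd(s) + Cd^2+(aq), so Q = [Cd^2+(aq)] / [Pd^2+(aq)] = 1.4 and log Q = 0.147.
E = E° − (0.0542/n)·log Q = +1.32 − (0.0542/2)(0.147) = +1.316 V.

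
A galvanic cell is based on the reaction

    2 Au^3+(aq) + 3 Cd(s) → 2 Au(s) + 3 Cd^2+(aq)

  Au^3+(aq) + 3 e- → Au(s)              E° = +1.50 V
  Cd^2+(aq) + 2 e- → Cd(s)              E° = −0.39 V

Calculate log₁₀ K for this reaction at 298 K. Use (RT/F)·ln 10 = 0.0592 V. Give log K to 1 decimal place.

The Au³⁺/Au couple is reduced (cathode); E°cell = +1.50 − (−0.39) = +1.89 V with n = 6.
At equilibrium E = 0, so log K = nE°cell / 0.0592 = (6)(+1.89) / 0.0592 = 191.6.

log K = 191.6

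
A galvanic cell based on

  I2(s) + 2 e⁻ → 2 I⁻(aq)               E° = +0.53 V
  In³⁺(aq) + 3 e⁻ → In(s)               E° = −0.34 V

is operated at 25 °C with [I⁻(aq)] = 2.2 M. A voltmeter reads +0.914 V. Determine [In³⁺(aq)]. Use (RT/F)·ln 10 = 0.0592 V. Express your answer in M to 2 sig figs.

I₂/I⁻ is the cathode (higher E°); E°cell = +0.53 − (−0.34) = +0.87 V with n = 6.
From the Nernst equation, log Q = n(E° − E)/0.0592 = 6·(+0.87 − (+0.914))/0.0592 = −4.459.
Balancing electrons gives 3 I2(s) + 2 In(s) → 6 I⁻(aq) + 2 In³⁺(aq); thus Q = [I⁻(aq)]^6·[In³⁺(aq)]^2.
Solving for the unknown gives log [In³⁺(aq)] = −3.257, so [In³⁺(aq)] ≈ 0.00055 M.

0.00055 M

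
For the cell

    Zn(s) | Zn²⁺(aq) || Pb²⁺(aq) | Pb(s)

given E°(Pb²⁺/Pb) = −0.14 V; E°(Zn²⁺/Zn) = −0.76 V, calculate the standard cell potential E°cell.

By convention the left-hand electrode in cell notation is the anode (oxidation) and the right-hand electrode is the cathode (reduction).
E°cell = E°(right) − E°(left) = −0.14 − (−0.76) = +0.62 V.

+0.62 V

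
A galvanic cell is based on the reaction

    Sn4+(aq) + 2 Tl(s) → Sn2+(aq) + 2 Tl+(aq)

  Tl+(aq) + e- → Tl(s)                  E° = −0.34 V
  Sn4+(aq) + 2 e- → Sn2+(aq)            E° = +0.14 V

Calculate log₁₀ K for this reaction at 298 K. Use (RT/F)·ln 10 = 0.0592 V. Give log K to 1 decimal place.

log K = 16.2

The Sn⁴⁺/Sn²⁺ couple is reduced (cathode); E°cell = +0.14 − (−0.34) = +0.48 V with n = 2.
At equilibrium E = 0, so log K = nE°cell / 0.0592 = (2)(+0.48) / 0.0592 = 16.2.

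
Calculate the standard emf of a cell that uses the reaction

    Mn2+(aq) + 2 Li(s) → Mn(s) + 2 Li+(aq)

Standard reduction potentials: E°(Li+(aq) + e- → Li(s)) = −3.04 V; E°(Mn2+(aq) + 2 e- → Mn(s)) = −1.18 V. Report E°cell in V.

In the reaction as written, Mn2+(aq) is reduced (cathode) and Li+(aq) is produced by oxidation at the anode.
E°cell = E°(cathode) − E°(anode) = −1.18 − (−3.04) = +1.86 V.
The positive value indicates the reaction is spontaneous as written.

+1.86 V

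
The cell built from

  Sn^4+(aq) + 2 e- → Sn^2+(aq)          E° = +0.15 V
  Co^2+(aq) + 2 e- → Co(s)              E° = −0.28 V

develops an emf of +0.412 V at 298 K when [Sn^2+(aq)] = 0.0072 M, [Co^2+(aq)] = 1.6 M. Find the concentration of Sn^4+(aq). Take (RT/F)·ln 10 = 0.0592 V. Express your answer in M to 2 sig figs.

0.0028 M

The Sn⁴⁺/Sn²⁺ couple has the larger reduction potential, so it is the cathode: E°cell = +0.15 − (−0.28) = +0.43 V and n = 2.
From the Nernst equation, log Q = n(E° − E)/0.0592 = 2·(+0.43 − (+0.412))/0.0592 = 0.608.
For Sn^4+(aq) + Co(s) → Sn^2+(aq) + Co^2+(aq), the reaction quotient is Q = ([Sn^2+(aq)]·[Co^2+(aq)]) / [Sn^4+(aq)].
Solving for the unknown gives log [Sn^4+(aq)] = −2.547, so [Sn^4+(aq)] ≈ 0.0028 M.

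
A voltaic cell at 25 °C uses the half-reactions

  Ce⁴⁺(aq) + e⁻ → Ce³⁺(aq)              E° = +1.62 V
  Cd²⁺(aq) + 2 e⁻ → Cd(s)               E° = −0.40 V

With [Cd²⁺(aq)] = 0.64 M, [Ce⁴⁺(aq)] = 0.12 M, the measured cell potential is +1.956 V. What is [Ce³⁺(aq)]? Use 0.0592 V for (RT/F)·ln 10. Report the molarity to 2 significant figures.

1.8 M

The Ce⁴⁺/Ce³⁺ couple has the larger reduction potential, so it is the cathode: E°cell = +1.62 − (−0.40) = +2.02 V and n = 2.
From the Nernst equation, log Q = n(E° − E)/0.0592 = 2·(+2.02 − (+1.956))/0.0592 = 2.162.
The balanced reaction is 2 Ce⁴⁺(aq) + Cd(s) → 2 Ce³⁺(aq) + Cd²⁺(aq), so Q = ([Ce³⁺(aq)]^2·[Cd²⁺(aq)]) / [Ce⁴⁺(aq)]^2.
Solving for the unknown gives log [Ce³⁺(aq)] = 0.257, so [Ce³⁺(aq)] ≈ 1.8 M.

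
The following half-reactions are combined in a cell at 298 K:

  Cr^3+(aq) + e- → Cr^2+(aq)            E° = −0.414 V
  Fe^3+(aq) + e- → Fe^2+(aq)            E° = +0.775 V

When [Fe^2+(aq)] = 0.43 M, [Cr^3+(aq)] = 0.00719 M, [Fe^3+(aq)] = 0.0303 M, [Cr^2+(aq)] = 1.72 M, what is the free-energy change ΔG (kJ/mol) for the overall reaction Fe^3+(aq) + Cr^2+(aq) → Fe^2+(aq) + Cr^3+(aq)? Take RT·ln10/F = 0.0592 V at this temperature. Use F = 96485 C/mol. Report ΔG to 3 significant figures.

E°cell = +0.775 − (−0.414) = +1.189 V; the balanced reaction transfers n = 1 electron.
Q = ([Fe^2+(aq)]·[Cr^3+(aq)]) / ([Fe^3+(aq)]·[Cr^2+(aq)]) = 0.0593, so log Q = −1.227 and E = +1.189 − (0.0592/1)(−1.227) = +1.2616 V.
Then ΔG = −nFE = −1 × 96485 × +1.2616 J/mol = −122 kJ/mol.

−122 kJ/mol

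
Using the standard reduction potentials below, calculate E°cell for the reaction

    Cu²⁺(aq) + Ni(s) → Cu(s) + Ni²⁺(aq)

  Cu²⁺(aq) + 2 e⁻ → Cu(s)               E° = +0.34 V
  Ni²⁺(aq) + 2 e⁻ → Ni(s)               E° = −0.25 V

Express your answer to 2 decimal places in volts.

In the reaction as written, Cu²⁺(aq) is reduced (cathode) and Ni²⁺(aq) is produced by oxidation at the anode.
E°cell = E°(cathode) − E°(anode) = +0.34 − (−0.25) = +0.59 V.

+0.59 V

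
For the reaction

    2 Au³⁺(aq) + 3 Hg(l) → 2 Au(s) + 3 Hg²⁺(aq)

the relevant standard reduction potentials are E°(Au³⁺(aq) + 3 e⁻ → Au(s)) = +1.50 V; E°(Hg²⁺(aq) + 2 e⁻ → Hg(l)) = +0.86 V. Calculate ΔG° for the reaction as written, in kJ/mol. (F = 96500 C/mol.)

−371 kJ/mol

In the reaction as written Au³⁺(aq) is reduced, so the Au³⁺/Au couple is the cathode and Hg²⁺/Hg is the anode.
E°cell = +1.50 − (+0.86) = +0.64 V; balancing electrons gives n = 6.
ΔG° = −nFE°cell = −(6)(96500)(+0.64) J/mol = −371 kJ/mol.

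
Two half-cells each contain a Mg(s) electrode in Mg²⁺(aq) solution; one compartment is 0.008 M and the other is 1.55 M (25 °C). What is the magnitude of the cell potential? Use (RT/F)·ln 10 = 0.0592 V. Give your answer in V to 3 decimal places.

0.068 V

For a concentration cell E°cell = 0, since both electrodes use the same couple.
The compartment with the higher Mg²⁺(aq) concentration (1.55 M) acts as the cathode; ions are reduced there and produced at the dilute (0.008 M) anode.
With n = 2, Ecell = −(0.0592/2)·log([dilute]/[conc]) = −(0.0592/2)·log(0.008/1.55) = +0.068 V.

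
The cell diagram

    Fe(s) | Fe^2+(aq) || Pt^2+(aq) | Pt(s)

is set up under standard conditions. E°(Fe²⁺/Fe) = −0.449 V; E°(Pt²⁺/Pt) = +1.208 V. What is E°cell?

By convention the left-hand electrode in cell notation is the anode (oxidation) and the right-hand electrode is the cathode (reduction).
E°cell = E°(right) − E°(left) = +1.208 − (−0.449) = +1.657 V.

+1.657 V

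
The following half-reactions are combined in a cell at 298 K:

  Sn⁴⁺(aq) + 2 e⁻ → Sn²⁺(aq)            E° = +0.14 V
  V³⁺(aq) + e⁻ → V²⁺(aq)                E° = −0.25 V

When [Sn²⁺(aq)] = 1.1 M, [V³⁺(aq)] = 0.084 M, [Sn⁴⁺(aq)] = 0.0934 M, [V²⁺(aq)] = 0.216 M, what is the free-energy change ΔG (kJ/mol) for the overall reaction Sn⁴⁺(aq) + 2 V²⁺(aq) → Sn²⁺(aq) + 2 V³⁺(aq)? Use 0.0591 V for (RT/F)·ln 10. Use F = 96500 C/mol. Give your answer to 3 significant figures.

−73.8 kJ/mol

With Sn⁴⁺/Sn²⁺ reduced at the cathode, E°cell = +0.14 − (−0.25) = +0.39 V and n = 2.
Here Q = ([Sn²⁺(aq)]·[V³⁺(aq)]^2) / ([Sn⁴⁺(aq)]·[V²⁺(aq)]^2) = 1.78 (log Q = 0.251), giving E = +0.39 − (0.0591/2)·(0.251) = +0.3826 V.
Then ΔG = −nFE = −2 × 96500 × +0.3826 J/mol = −73.8 kJ/mol.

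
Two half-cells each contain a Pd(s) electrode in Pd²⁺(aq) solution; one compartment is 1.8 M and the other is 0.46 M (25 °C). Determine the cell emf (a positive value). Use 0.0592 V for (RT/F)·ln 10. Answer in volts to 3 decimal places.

0.018 V

For a concentration cell E°cell = 0, since both electrodes use the same couple.
The compartment with the higher Pd²⁺(aq) concentration (1.8 M) acts as the cathode; ions are reduced there and produced at the dilute (0.46 M) anode.
With n = 2, Ecell = −(0.0592/2)·log([dilute]/[conc]) = −(0.0592/2)·log(0.46/1.8) = +0.018 V.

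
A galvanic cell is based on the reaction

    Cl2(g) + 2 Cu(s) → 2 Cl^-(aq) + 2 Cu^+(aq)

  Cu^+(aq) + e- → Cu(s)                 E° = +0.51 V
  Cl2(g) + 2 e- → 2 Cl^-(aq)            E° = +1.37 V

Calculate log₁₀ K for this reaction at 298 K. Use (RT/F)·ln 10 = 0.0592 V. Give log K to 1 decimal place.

The Cl₂/Cl⁻ couple is reduced (cathode); E°cell = +1.37 − (+0.51) = +0.86 V with n = 2.
At equilibrium E = 0, so log K = nE°cell / 0.0592 = (2)(+0.86) / 0.0592 = 29.1.

log K = 29.1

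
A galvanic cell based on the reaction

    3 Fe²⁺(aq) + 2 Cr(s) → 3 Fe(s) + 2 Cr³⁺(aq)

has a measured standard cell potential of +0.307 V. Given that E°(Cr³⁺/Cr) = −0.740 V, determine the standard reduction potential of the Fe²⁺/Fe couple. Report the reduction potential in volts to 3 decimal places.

In the reaction as written the Fe²⁺/Fe couple is reduced (cathode) and Cr³⁺/Cr is oxidized (anode), so E°cell = E°(Fe²⁺/Fe) − E°(Cr³⁺/Cr).
E°(Fe²⁺/Fe) = E°cell + E°(anode) = +0.307 + (−0.740) = −0.433 V.

−0.433 V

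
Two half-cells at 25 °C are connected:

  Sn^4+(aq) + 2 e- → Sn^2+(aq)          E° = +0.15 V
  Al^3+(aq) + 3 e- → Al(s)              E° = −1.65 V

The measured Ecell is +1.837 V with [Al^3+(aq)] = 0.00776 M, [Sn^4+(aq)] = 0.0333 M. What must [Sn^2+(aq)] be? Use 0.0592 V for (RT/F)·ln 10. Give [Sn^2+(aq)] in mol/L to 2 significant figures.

0.048 M

Sn⁴⁺/Sn²⁺ is the cathode (higher E°); E°cell = +0.15 − (−1.65) = +1.80 V with n = 6.
Since E = E° − (0.0592/n)·log Q, log Q = n(E° − E)/0.0592 = −3.750.
Balancing electrons gives 3 Sn^4+(aq) + 2 Al(s) → 3 Sn^2+(aq) + 2 Al^3+(aq); thus Q = ([Sn^2+(aq)]^3·[Al^3+(aq)]^2) / [Sn^4+(aq)]^3.
Solving for the unknown gives log [Sn^2+(aq)] = −1.321, so [Sn^2+(aq)] ≈ 0.048 M.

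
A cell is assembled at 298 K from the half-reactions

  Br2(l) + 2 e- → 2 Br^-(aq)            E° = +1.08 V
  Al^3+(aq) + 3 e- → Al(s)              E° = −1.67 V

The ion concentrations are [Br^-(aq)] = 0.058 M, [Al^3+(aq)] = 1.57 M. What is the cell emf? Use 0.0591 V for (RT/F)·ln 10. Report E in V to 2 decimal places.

+2.82 V

Since E°(Br₂/Br⁻) > E°(Al³⁺/Al), Br₂/Br⁻ serves as the cathode.
E°cell = E°cat − E°an = +1.08 − (−1.67) = +2.75 V; n = 6.
The balanced reaction is 3 Br2(l) + 2 Al(s) → 6 Br^-(aq) + 2 Al^3+(aq), so Q = [Br^-(aq)]^6·[Al^3+(aq)]^2 = 9.38×10^−8 and log Q = −7.028.
E = E° − (0.0591/n)·log Q = +2.75 − (0.0591/6)(−7.028) = +2.82 V.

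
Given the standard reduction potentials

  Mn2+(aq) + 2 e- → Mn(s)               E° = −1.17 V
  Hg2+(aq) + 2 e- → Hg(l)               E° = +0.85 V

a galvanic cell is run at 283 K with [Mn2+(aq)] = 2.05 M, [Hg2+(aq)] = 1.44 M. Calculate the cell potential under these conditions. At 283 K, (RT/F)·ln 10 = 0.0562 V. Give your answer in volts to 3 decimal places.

+2.016 V

The Hg²⁺/Hg couple has the more positive E°, so it is the cathode; Mn²⁺/Mn is the anode.
The standard potential is +0.85 − (−1.17) = +2.02 V and the balanced reaction transfers n = 2 electrons.
The balanced reaction is Hg2+(aq) + Mn(s) → Hg(l) + Mn2+(aq), so Q = [Mn2+(aq)] / [Hg2+(aq)] = 1.42 and log Q = 0.153.
E = E° − (0.0562/n)·log Q = +2.02 − (0.0562/2)(0.153) = +2.016 V.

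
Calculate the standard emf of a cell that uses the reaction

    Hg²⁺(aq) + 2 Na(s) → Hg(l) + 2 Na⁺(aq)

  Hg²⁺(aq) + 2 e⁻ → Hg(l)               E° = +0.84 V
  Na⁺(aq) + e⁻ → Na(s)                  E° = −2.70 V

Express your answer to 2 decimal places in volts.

+3.54 V

In the reaction as written, Hg²⁺(aq) is reduced (cathode) and Na⁺(aq) is produced by oxidation at the anode.
E°cell = E°(cathode) − E°(anode) = +0.84 − (−2.70) = +3.54 V.
The positive value indicates the reaction is spontaneous as written.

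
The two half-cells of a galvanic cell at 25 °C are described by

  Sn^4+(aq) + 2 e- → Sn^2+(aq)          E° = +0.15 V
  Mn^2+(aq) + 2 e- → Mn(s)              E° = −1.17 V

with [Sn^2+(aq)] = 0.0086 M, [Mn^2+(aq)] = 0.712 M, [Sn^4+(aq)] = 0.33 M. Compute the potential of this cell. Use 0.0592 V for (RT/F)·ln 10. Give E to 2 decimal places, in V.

Since E°(Sn⁴⁺/Sn²⁺) > E°(Mn²⁺/Mn), Sn⁴⁺/Sn²⁺ serves as the cathode.
E°cell = E°cat − E°an = +0.15 − (−1.17) = +1.32 V; n = 2.
For the overall reaction Sn^4+(aq) + Mn(s) → Sn^2+(aq) + Mn^2+(aq), Q = ([Sn^2+(aq)]·[Mn^2+(aq)]) / [Sn^4+(aq)] = 0.0186, giving log Q = −1.732.
E = E° − (0.0592/n)·log Q = +1.32 − (0.0592/2)(−1.732) = +1.37 V.

+1.37 V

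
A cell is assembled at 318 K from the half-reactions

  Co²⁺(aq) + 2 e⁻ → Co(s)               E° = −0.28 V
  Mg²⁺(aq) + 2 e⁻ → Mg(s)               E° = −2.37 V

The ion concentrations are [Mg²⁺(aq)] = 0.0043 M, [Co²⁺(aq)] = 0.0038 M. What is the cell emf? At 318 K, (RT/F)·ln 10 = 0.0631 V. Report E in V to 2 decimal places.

+2.09 V

Since E°(Co²⁺/Co) > E°(Mg²⁺/Mg), Co²⁺/Co serves as the cathode.
E°cell = −0.28 − (−2.37) = +2.09 V, with n = 2 electrons transferred.
Balancing gives Co²⁺(aq) + Mg(s) → Co(s) + Mg²⁺(aq); hence Q = [Mg²⁺(aq)] / [Co²⁺(aq)] = 1.13 (log Q = 0.054).
By the Nernst equation, E = +2.09 − (0.0631/2)·(0.054) = +2.09 V.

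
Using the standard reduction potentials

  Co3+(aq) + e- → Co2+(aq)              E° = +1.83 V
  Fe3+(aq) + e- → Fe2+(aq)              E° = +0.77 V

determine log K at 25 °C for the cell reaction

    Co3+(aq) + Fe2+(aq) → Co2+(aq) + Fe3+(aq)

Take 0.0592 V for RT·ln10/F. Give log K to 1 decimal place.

log K = 17.9

The Co³⁺/Co²⁺ couple is reduced (cathode); E°cell = +1.83 − (+0.77) = +1.06 V with n = 1.
At equilibrium E = 0, so log K = nE°cell / 0.0592 = (1)(+1.06) / 0.0592 = 17.9.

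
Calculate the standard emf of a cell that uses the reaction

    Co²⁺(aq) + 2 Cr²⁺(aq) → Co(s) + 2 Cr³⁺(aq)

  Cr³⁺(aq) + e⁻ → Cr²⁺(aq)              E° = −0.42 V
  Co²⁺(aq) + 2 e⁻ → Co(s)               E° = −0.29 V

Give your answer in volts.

In the reaction as written, Co²⁺(aq) is reduced (cathode) and Cr³⁺(aq) is produced by oxidation at the anode.
E°cell = E°(cathode) − E°(anode) = −0.29 − (−0.42) = +0.13 V.
The positive value indicates the reaction is spontaneous as written.

+0.13 V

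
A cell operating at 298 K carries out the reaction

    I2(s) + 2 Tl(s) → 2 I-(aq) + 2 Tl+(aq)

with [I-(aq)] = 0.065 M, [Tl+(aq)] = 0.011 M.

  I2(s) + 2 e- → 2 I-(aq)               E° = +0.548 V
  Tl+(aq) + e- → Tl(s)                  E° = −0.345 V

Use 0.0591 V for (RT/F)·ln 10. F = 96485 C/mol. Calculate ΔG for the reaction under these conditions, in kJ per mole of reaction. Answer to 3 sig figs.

−208 kJ/mol

The standard cell potential is +0.548 − (−0.345) = +0.893 V, with n = 2 electrons in the balanced equation.
Here Q = [I-(aq)]^2·[Tl+(aq)]^2 = 5.11×10^−7 (log Q = −6.291), giving E = +0.893 − (0.0591/2)·(−6.291) = +1.0789 V.
Finally ΔG = −nFE = −(2)(96485 C/mol)(+1.0789 V) = −208 kJ/mol.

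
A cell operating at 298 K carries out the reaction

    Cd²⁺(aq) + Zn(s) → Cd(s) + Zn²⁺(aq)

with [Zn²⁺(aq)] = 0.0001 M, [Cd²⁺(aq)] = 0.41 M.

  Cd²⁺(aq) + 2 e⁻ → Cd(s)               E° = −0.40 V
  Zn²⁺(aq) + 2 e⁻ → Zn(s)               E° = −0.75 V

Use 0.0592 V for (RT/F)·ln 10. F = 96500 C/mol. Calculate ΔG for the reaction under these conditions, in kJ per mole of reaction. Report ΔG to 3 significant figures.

−88.2 kJ/mol

E°cell = −0.40 − (−0.75) = +0.35 V; the balanced reaction transfers n = 2 electrons.
Q = [Zn²⁺(aq)] / [Cd²⁺(aq)] = 0.000244, so log Q = −3.613 and E = +0.35 − (0.0592/2)(−3.613) = +0.4569 V.
ΔG = −nFE = −(2)(96500)(+0.4569) J/mol = −88.2 kJ/mol.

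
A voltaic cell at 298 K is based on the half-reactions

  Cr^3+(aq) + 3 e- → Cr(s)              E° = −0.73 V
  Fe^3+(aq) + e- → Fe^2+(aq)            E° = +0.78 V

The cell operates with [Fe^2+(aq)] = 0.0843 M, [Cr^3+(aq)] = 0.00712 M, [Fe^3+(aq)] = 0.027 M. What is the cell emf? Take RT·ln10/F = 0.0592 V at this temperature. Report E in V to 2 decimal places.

Since E°(Fe³⁺/Fe²⁺) > E°(Cr³⁺/Cr), Fe³⁺/Fe²⁺ serves as the cathode.
E°cell = +0.78 − (−0.73) = +1.51 V, with n = 3 electrons transferred.
For the overall reaction 3 Fe^3+(aq) + Cr(s) → 3 Fe^2+(aq) + Cr^3+(aq), Q = ([Fe^2+(aq)]^3·[Cr^3+(aq)]) / [Fe^3+(aq)]^3 = 0.217, giving log Q = −0.664.
E = E° − (0.0592/n)·log Q = +1.51 − (0.0592/3)(−0.664) = +1.52 V.

+1.52 V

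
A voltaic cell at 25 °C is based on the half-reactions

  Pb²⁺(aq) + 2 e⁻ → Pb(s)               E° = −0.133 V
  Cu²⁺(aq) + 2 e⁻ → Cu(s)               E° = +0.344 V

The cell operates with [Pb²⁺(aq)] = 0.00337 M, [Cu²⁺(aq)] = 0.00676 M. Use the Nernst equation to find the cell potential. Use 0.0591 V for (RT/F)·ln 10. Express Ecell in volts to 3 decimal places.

Cu²⁺/Cu is reduced (cathode, E° = +0.344 V) and Pb²⁺/Pb is oxidized (anode).
E°cell = +0.344 − (−0.133) = +0.477 V, with n = 2 electrons transferred.
For the overall reaction Cu²⁺(aq) + Pb(s) → Cu(s) + Pb²⁺(aq), Q = [Pb²⁺(aq)] / [Cu²⁺(aq)] = 0.499, giving log Q = −0.302.
E = E° − (0.0591/n)·log Q = +0.477 − (0.0591/2)(−0.302) = +0.486 V.

+0.486 V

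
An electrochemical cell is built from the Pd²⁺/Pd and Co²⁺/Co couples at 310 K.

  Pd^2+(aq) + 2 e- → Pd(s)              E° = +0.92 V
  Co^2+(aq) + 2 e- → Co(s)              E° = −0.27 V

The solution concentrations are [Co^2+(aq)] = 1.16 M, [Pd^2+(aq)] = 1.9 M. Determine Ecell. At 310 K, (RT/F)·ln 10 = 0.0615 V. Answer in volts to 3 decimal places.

The Pd²⁺/Pd couple has the more positive E°, so it is the cathode; Co²⁺/Co is the anode.
E°cell = E°cat − E°an = +0.92 − (−0.27) = +1.19 V; n = 2.
Balancing gives Pd^2+(aq) + Co(s) → Pd(s) + Co^2+(aq); hence Q = [Co^2+(aq)] / [Pd^2+(aq)] = 0.611 (log Q = −0.214).
By the Nernst equation, E = +1.19 − (0.0615/2)·(−0.214) = +1.197 V.

+1.197 V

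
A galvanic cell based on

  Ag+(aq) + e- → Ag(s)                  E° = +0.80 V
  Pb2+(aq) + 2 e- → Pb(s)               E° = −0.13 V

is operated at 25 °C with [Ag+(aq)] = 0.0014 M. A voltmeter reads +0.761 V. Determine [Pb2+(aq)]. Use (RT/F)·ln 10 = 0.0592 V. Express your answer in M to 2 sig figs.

The Ag⁺/Ag couple has the larger reduction potential, so it is the cathode: E°cell = +0.80 − (−0.13) = +0.93 V and n = 2.
Since E = E° − (0.0592/n)·log Q, log Q = n(E° − E)/0.0592 = 5.709.
The balanced reaction is 2 Ag+(aq) + Pb(s) → 2 Ag(s) + Pb2+(aq), so Q = [Pb2+(aq)] / [Ag+(aq)]^2.
Solving for the unknown gives log [Pb2+(aq)] = 0.001, so [Pb2+(aq)] ≈ 1.0 M.

1.0 M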